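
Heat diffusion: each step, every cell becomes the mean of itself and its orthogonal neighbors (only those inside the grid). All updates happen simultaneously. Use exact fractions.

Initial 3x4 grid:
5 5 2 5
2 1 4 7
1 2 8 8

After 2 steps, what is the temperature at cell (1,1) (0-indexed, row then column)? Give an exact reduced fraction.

Answer: 157/50

Derivation:
Step 1: cell (1,1) = 14/5
Step 2: cell (1,1) = 157/50
Full grid after step 2:
  19/6 281/80 979/240 44/9
  643/240 157/50 227/50 341/60
  83/36 389/120 617/120 115/18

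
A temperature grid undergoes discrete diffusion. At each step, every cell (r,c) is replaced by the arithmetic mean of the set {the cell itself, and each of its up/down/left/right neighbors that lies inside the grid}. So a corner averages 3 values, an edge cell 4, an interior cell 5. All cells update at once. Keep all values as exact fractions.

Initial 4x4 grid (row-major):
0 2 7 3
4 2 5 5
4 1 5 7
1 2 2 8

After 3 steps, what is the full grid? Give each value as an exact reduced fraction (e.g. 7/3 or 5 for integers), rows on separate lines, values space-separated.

After step 1:
  2 11/4 17/4 5
  5/2 14/5 24/5 5
  5/2 14/5 4 25/4
  7/3 3/2 17/4 17/3
After step 2:
  29/12 59/20 21/5 19/4
  49/20 313/100 417/100 421/80
  38/15 68/25 221/50 251/48
  19/9 653/240 185/48 97/18
After step 3:
  469/180 3809/1200 1607/400 379/80
  1053/400 771/250 8473/2000 11647/2400
  8833/3600 18629/6000 3059/750 36541/7200
  5303/2160 20531/7200 29491/7200 521/108

Answer: 469/180 3809/1200 1607/400 379/80
1053/400 771/250 8473/2000 11647/2400
8833/3600 18629/6000 3059/750 36541/7200
5303/2160 20531/7200 29491/7200 521/108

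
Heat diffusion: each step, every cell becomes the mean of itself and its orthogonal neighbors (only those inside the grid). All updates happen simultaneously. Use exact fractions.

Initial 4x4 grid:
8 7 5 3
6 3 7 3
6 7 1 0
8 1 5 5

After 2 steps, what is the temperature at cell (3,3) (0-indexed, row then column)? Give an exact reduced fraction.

Step 1: cell (3,3) = 10/3
Step 2: cell (3,3) = 103/36
Full grid after step 2:
  37/6 97/16 1123/240 149/36
  51/8 249/50 451/100 389/120
  211/40 128/25 333/100 77/24
  17/3 337/80 187/48 103/36

Answer: 103/36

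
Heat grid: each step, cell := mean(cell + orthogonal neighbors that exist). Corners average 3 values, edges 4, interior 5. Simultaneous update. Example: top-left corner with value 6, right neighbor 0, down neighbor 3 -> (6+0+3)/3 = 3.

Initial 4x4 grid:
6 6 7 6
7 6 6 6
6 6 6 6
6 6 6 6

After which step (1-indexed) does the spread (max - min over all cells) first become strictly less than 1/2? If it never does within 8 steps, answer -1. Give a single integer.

Answer: 1

Derivation:
Step 1: max=19/3, min=6, spread=1/3
  -> spread < 1/2 first at step 1
Step 2: max=113/18, min=6, spread=5/18
Step 3: max=3383/540, min=6, spread=143/540
Step 4: max=101081/16200, min=1354/225, spread=3593/16200
Step 5: max=604729/97200, min=162869/27000, spread=92003/486000
Step 6: max=90474857/14580000, min=204067/33750, spread=2317913/14580000
Step 7: max=2708558273/437400000, min=47111/7776, spread=58564523/437400000
Step 8: max=81113526581/13122000000, min=2212138993/364500000, spread=1476522833/13122000000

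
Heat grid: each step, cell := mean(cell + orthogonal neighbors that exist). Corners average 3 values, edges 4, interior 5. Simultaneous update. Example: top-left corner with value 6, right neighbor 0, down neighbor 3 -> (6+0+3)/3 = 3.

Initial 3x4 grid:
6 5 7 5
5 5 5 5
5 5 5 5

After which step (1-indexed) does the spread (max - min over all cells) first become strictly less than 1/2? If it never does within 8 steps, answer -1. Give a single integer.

Answer: 3

Derivation:
Step 1: max=23/4, min=5, spread=3/4
Step 2: max=1339/240, min=5, spread=139/240
Step 3: max=39059/7200, min=507/100, spread=511/1440
  -> spread < 1/2 first at step 3
Step 4: max=1161193/216000, min=184163/36000, spread=11243/43200
Step 5: max=34495691/6480000, min=11137997/2160000, spread=10817/64800
Step 6: max=257784943/48600000, min=335444249/64800000, spread=992281/7776000
Step 7: max=9241137607/1749600000, min=16163494493/3110400000, spread=95470051/1119744000
Step 8: max=461180801129/87480000000, min=134965073191/25920000000, spread=363115463/5598720000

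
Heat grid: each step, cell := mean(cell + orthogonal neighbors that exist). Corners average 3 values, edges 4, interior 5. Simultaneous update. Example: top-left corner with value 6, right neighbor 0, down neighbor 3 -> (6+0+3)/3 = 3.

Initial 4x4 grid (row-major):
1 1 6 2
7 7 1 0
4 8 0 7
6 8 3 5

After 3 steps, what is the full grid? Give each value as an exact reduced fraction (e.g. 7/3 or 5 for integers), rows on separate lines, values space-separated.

Answer: 2891/720 583/160 22099/7200 5923/2160
553/120 8437/2000 20461/6000 10937/3600
653/120 1953/400 8287/2000 847/240
4123/720 2597/480 719/160 329/80

Derivation:
After step 1:
  3 15/4 5/2 8/3
  19/4 24/5 14/5 5/2
  25/4 27/5 19/5 3
  6 25/4 4 5
After step 2:
  23/6 281/80 703/240 23/9
  47/10 43/10 82/25 329/120
  28/5 53/10 19/5 143/40
  37/6 433/80 381/80 4
After step 3:
  2891/720 583/160 22099/7200 5923/2160
  553/120 8437/2000 20461/6000 10937/3600
  653/120 1953/400 8287/2000 847/240
  4123/720 2597/480 719/160 329/80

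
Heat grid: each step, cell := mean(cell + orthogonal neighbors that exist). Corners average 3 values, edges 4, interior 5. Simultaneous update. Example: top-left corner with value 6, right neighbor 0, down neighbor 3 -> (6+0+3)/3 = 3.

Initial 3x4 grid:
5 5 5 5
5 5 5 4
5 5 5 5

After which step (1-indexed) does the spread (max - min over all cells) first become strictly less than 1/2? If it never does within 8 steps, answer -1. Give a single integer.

Step 1: max=5, min=14/3, spread=1/3
  -> spread < 1/2 first at step 1
Step 2: max=5, min=1133/240, spread=67/240
Step 3: max=5, min=10363/2160, spread=437/2160
Step 4: max=4991/1000, min=4162469/864000, spread=29951/172800
Step 5: max=16796/3375, min=37664179/7776000, spread=206761/1555200
Step 6: max=26834329/5400000, min=15095804429/3110400000, spread=14430763/124416000
Step 7: max=2142347273/432000000, min=908012258311/186624000000, spread=139854109/1492992000
Step 8: max=192548771023/38880000000, min=54564728109749/11197440000000, spread=7114543559/89579520000

Answer: 1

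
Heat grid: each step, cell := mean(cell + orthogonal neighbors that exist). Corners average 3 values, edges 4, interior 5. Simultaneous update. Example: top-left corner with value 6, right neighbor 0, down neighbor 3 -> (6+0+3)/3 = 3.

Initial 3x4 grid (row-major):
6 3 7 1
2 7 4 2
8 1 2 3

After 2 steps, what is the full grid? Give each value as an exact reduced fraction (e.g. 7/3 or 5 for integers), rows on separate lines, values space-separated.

After step 1:
  11/3 23/4 15/4 10/3
  23/4 17/5 22/5 5/2
  11/3 9/2 5/2 7/3
After step 2:
  91/18 497/120 517/120 115/36
  989/240 119/25 331/100 377/120
  167/36 211/60 103/30 22/9

Answer: 91/18 497/120 517/120 115/36
989/240 119/25 331/100 377/120
167/36 211/60 103/30 22/9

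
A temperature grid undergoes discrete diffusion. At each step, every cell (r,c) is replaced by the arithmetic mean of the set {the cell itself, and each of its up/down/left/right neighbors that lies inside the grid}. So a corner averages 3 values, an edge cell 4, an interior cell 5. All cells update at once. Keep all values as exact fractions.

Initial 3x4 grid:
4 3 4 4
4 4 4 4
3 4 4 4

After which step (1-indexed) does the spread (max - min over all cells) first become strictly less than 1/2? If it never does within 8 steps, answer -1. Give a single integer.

Step 1: max=4, min=11/3, spread=1/3
  -> spread < 1/2 first at step 1
Step 2: max=4, min=893/240, spread=67/240
Step 3: max=191/48, min=8053/2160, spread=271/1080
Step 4: max=9479/2400, min=486401/129600, spread=5093/25920
Step 5: max=849389/216000, min=29292499/7776000, spread=257101/1555200
Step 6: max=25372033/6480000, min=1764586001/466560000, spread=497603/3732480
Step 7: max=252953887/64800000, min=106180362859/27993600000, spread=123828653/1119744000
Step 8: max=22705704587/5832000000, min=6387322115681/1679616000000, spread=1215366443/13436928000

Answer: 1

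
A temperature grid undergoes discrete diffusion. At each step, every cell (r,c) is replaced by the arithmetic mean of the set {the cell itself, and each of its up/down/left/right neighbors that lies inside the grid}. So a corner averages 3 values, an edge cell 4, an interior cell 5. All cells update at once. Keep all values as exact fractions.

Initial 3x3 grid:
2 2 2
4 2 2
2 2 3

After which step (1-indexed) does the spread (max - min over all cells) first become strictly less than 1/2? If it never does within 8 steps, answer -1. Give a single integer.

Answer: 2

Derivation:
Step 1: max=8/3, min=2, spread=2/3
Step 2: max=307/120, min=25/12, spread=19/40
  -> spread < 1/2 first at step 2
Step 3: max=5359/2160, min=1583/720, spread=61/216
Step 4: max=313913/129600, min=96121/43200, spread=511/2592
Step 5: max=18700111/7776000, min=5874287/2592000, spread=4309/31104
Step 6: max=1110471017/466560000, min=355034089/155520000, spread=36295/373248
Step 7: max=66290458399/27993600000, min=21459792383/9331200000, spread=305773/4478976
Step 8: max=3958741692953/1679616000000, min=1292747741401/559872000000, spread=2575951/53747712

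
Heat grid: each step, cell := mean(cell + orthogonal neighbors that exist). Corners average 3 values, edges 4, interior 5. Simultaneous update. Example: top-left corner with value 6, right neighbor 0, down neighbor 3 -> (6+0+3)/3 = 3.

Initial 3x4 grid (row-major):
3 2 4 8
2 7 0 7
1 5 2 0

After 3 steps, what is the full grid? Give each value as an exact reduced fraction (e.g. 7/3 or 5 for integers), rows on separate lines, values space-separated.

After step 1:
  7/3 4 7/2 19/3
  13/4 16/5 4 15/4
  8/3 15/4 7/4 3
After step 2:
  115/36 391/120 107/24 163/36
  229/80 91/25 81/25 205/48
  29/9 341/120 25/8 17/6
After step 3:
  6707/2160 1637/450 871/225 1909/432
  15503/4800 6337/2000 22481/6000 53539/14400
  6427/2160 5773/1800 301/100 491/144

Answer: 6707/2160 1637/450 871/225 1909/432
15503/4800 6337/2000 22481/6000 53539/14400
6427/2160 5773/1800 301/100 491/144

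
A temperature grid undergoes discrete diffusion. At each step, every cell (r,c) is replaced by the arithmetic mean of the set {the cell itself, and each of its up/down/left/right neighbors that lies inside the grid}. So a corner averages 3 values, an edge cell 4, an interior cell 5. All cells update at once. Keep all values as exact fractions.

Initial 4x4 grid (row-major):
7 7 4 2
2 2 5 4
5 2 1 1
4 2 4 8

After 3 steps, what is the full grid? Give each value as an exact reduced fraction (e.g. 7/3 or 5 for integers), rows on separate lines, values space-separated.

After step 1:
  16/3 5 9/2 10/3
  4 18/5 16/5 3
  13/4 12/5 13/5 7/2
  11/3 3 15/4 13/3
After step 2:
  43/9 553/120 481/120 65/18
  971/240 91/25 169/50 391/120
  799/240 297/100 309/100 403/120
  119/36 769/240 821/240 139/36
After step 3:
  9671/2160 15331/3600 14047/3600 979/270
  28427/7200 22373/6000 5213/1500 12247/3600
  24571/7200 487/150 19463/6000 12211/3600
  1771/540 23221/7200 24437/7200 7661/2160

Answer: 9671/2160 15331/3600 14047/3600 979/270
28427/7200 22373/6000 5213/1500 12247/3600
24571/7200 487/150 19463/6000 12211/3600
1771/540 23221/7200 24437/7200 7661/2160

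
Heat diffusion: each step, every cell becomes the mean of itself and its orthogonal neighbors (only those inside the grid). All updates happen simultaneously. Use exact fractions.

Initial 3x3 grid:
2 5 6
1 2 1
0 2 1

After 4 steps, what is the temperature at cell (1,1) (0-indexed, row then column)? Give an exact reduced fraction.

Answer: 265057/120000

Derivation:
Step 1: cell (1,1) = 11/5
Step 2: cell (1,1) = 219/100
Step 3: cell (1,1) = 4431/2000
Step 4: cell (1,1) = 265057/120000
Full grid after step 4:
  78281/32400 2282533/864000 119633/43200
  1749283/864000 265057/120000 1034329/432000
  36079/21600 1552283/864000 257449/129600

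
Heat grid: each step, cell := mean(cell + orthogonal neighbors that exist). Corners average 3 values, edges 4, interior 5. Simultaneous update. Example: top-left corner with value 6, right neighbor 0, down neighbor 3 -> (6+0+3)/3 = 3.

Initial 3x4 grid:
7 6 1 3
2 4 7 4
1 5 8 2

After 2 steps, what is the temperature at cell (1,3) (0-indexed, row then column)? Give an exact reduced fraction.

Step 1: cell (1,3) = 4
Step 2: cell (1,3) = 121/30
Full grid after step 2:
  13/3 371/80 973/240 131/36
  479/120 221/50 467/100 121/30
  32/9 131/30 73/15 85/18

Answer: 121/30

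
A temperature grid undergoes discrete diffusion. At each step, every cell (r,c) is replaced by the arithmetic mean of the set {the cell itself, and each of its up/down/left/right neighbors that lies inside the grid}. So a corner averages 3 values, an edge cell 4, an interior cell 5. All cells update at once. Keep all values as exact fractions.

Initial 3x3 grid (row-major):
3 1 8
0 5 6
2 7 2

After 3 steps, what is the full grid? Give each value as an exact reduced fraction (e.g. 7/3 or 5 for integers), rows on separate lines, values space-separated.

Answer: 6443/2160 54301/14400 1583/360
22463/7200 2839/750 21967/4800
391/120 1187/300 359/80

Derivation:
After step 1:
  4/3 17/4 5
  5/2 19/5 21/4
  3 4 5
After step 2:
  97/36 863/240 29/6
  319/120 99/25 381/80
  19/6 79/20 19/4
After step 3:
  6443/2160 54301/14400 1583/360
  22463/7200 2839/750 21967/4800
  391/120 1187/300 359/80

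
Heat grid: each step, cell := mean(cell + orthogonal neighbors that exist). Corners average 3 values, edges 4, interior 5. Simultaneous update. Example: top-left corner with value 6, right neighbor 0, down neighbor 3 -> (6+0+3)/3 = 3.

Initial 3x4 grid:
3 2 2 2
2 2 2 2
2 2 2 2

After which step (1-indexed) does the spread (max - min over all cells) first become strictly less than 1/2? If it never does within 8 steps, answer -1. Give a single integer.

Answer: 1

Derivation:
Step 1: max=7/3, min=2, spread=1/3
  -> spread < 1/2 first at step 1
Step 2: max=41/18, min=2, spread=5/18
Step 3: max=473/216, min=2, spread=41/216
Step 4: max=56057/25920, min=2, spread=4217/25920
Step 5: max=3319549/1555200, min=14479/7200, spread=38417/311040
Step 6: max=197824211/93312000, min=290597/144000, spread=1903471/18662400
Step 7: max=11798429089/5598720000, min=8755759/4320000, spread=18038617/223948800
Step 8: max=705114582851/335923200000, min=790526759/388800000, spread=883978523/13436928000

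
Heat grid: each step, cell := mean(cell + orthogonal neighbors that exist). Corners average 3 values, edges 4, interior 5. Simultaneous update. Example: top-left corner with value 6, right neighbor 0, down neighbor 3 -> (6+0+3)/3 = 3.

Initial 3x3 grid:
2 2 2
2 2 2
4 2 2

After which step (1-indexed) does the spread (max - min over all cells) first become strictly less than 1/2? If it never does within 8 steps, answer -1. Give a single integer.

Step 1: max=8/3, min=2, spread=2/3
Step 2: max=23/9, min=2, spread=5/9
Step 3: max=257/108, min=2, spread=41/108
  -> spread < 1/2 first at step 3
Step 4: max=15091/6480, min=371/180, spread=347/1296
Step 5: max=884537/388800, min=3757/1800, spread=2921/15552
Step 6: max=52484539/23328000, min=457483/216000, spread=24611/186624
Step 7: max=3118082033/1399680000, min=10376741/4860000, spread=207329/2239488
Step 8: max=185991552451/83980800000, min=557201599/259200000, spread=1746635/26873856

Answer: 3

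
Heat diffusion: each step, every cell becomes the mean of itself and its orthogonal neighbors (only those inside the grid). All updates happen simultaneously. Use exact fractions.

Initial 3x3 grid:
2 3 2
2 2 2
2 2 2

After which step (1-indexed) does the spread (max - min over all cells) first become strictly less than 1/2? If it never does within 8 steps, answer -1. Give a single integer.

Step 1: max=7/3, min=2, spread=1/3
  -> spread < 1/2 first at step 1
Step 2: max=547/240, min=2, spread=67/240
Step 3: max=4757/2160, min=407/200, spread=1807/10800
Step 4: max=1885963/864000, min=11161/5400, spread=33401/288000
Step 5: max=16781933/7776000, min=1123391/540000, spread=3025513/38880000
Step 6: max=6685726867/3110400000, min=60355949/28800000, spread=53531/995328
Step 7: max=399280925849/186624000000, min=16343116051/7776000000, spread=450953/11943936
Step 8: max=23903783560603/11197440000000, min=1967248610519/933120000000, spread=3799043/143327232

Answer: 1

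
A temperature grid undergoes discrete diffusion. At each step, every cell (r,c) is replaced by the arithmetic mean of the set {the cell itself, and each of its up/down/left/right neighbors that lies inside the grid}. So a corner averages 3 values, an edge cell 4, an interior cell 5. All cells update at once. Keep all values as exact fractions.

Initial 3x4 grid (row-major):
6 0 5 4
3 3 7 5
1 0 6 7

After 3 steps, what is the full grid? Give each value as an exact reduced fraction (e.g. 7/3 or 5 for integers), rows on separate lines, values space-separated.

After step 1:
  3 7/2 4 14/3
  13/4 13/5 26/5 23/4
  4/3 5/2 5 6
After step 2:
  13/4 131/40 521/120 173/36
  611/240 341/100 451/100 1297/240
  85/36 343/120 187/40 67/12
After step 3:
  2177/720 4283/1200 15239/3600 10477/2160
  41641/14400 19919/6000 26809/6000 73091/14400
  5591/2160 5987/1800 661/150 1253/240

Answer: 2177/720 4283/1200 15239/3600 10477/2160
41641/14400 19919/6000 26809/6000 73091/14400
5591/2160 5987/1800 661/150 1253/240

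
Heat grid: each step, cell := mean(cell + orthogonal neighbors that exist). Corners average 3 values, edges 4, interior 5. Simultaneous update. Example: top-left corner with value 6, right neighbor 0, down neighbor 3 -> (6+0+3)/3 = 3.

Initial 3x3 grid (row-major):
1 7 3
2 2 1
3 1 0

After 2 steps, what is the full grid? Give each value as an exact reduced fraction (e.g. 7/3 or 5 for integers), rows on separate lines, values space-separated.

Answer: 103/36 257/80 101/36
149/60 217/100 253/120
11/6 203/120 11/9

Derivation:
After step 1:
  10/3 13/4 11/3
  2 13/5 3/2
  2 3/2 2/3
After step 2:
  103/36 257/80 101/36
  149/60 217/100 253/120
  11/6 203/120 11/9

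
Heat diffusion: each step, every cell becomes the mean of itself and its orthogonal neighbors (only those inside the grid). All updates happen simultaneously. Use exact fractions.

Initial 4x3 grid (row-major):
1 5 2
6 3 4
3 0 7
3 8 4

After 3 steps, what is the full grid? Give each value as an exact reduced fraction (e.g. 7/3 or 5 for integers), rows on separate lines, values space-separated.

After step 1:
  4 11/4 11/3
  13/4 18/5 4
  3 21/5 15/4
  14/3 15/4 19/3
After step 2:
  10/3 841/240 125/36
  277/80 89/25 901/240
  907/240 183/50 1097/240
  137/36 379/80 83/18
After step 3:
  103/30 49931/14400 3863/1080
  2827/800 21529/6000 27643/7200
  26473/7200 8123/2000 29873/7200
  1109/270 20177/4800 5011/1080

Answer: 103/30 49931/14400 3863/1080
2827/800 21529/6000 27643/7200
26473/7200 8123/2000 29873/7200
1109/270 20177/4800 5011/1080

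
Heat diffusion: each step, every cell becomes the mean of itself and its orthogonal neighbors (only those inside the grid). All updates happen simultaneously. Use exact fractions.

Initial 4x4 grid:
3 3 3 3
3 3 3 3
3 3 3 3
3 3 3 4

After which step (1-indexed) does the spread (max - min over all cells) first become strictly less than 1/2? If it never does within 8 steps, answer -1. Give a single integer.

Step 1: max=10/3, min=3, spread=1/3
  -> spread < 1/2 first at step 1
Step 2: max=59/18, min=3, spread=5/18
Step 3: max=689/216, min=3, spread=41/216
Step 4: max=20483/6480, min=3, spread=1043/6480
Step 5: max=608753/194400, min=3, spread=25553/194400
Step 6: max=18167459/5832000, min=54079/18000, spread=645863/5832000
Step 7: max=542521691/174960000, min=360971/120000, spread=16225973/174960000
Step 8: max=16223877983/5248800000, min=162701/54000, spread=409340783/5248800000

Answer: 1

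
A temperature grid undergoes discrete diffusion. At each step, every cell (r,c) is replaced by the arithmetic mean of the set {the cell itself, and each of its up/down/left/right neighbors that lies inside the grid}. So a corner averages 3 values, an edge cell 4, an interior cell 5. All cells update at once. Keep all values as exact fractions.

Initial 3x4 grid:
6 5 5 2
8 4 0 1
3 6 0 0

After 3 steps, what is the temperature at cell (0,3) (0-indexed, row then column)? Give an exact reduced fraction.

Answer: 971/432

Derivation:
Step 1: cell (0,3) = 8/3
Step 2: cell (0,3) = 77/36
Step 3: cell (0,3) = 971/432
Full grid after step 3:
  11321/2160 15703/3600 698/225 971/432
  7893/1600 1017/250 2553/1000 2723/1600
  2509/540 25681/7200 15761/7200 293/216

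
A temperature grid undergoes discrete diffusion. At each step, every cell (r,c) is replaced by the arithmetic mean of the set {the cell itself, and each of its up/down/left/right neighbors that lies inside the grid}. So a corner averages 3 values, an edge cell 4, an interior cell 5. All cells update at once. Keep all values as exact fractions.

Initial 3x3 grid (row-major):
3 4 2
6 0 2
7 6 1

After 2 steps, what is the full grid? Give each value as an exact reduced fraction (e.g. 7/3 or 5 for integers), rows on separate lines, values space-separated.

Answer: 127/36 257/80 37/18
137/30 73/25 631/240
83/18 493/120 31/12

Derivation:
After step 1:
  13/3 9/4 8/3
  4 18/5 5/4
  19/3 7/2 3
After step 2:
  127/36 257/80 37/18
  137/30 73/25 631/240
  83/18 493/120 31/12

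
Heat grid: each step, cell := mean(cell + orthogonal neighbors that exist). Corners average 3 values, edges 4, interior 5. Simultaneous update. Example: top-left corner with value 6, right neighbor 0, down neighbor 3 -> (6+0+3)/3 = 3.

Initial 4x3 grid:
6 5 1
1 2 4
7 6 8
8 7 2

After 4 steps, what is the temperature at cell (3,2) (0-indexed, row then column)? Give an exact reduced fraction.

Step 1: cell (3,2) = 17/3
Step 2: cell (3,2) = 197/36
Step 3: cell (3,2) = 1207/216
Step 4: cell (3,2) = 702467/129600
Full grid after step 4:
  29249/7200 1685329/432000 125833/32400
  1123/250 395263/90000 918647/216000
  142639/27000 204053/40000 1077487/216000
  739717/129600 1630231/288000 702467/129600

Answer: 702467/129600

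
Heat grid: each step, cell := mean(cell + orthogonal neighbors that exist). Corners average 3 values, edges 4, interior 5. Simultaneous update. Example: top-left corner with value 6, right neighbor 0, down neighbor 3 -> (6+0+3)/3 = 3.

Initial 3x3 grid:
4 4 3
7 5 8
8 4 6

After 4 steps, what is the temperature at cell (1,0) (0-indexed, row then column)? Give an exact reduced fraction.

Step 1: cell (1,0) = 6
Step 2: cell (1,0) = 86/15
Step 3: cell (1,0) = 9959/1800
Step 4: cell (1,0) = 74681/13500
Full grid after step 4:
  56771/10800 46829/9000 111467/21600
  74681/13500 1957333/360000 780389/144000
  742777/129600 4942709/864000 242909/43200

Answer: 74681/13500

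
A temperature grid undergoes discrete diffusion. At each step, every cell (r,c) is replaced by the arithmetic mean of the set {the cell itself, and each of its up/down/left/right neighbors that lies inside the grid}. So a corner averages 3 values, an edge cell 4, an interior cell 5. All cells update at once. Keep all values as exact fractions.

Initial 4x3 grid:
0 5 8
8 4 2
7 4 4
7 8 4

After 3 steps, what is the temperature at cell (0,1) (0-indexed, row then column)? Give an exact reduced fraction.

Step 1: cell (0,1) = 17/4
Step 2: cell (0,1) = 1091/240
Step 3: cell (0,1) = 13157/2880
Full grid after step 3:
  5053/1080 13157/2880 3247/720
  7267/1440 2861/600 551/120
  8179/1440 1589/300 3437/720
  1663/270 3239/576 11159/2160

Answer: 13157/2880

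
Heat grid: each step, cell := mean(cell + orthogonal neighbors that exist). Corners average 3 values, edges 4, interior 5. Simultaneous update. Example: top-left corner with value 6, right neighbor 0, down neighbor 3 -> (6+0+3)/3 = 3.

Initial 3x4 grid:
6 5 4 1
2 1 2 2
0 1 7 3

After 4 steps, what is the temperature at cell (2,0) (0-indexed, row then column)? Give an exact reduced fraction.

Answer: 34987/14400

Derivation:
Step 1: cell (2,0) = 1
Step 2: cell (2,0) = 11/6
Step 3: cell (2,0) = 1549/720
Step 4: cell (2,0) = 34987/14400
Full grid after step 4:
  387583/129600 322669/108000 321019/108000 92107/32400
  2293907/864000 1007053/360000 254557/90000 626033/216000
  34987/14400 91223/36000 101423/36000 2587/900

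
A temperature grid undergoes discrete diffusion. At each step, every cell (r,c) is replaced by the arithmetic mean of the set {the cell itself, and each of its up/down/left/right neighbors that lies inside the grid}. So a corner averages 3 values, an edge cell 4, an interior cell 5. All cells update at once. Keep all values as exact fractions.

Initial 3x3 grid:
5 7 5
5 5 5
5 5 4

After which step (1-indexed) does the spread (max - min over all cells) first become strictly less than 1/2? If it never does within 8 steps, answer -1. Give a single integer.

Answer: 3

Derivation:
Step 1: max=17/3, min=14/3, spread=1
Step 2: max=667/120, min=85/18, spread=301/360
Step 3: max=5837/1080, min=70823/14400, spread=21011/43200
  -> spread < 1/2 first at step 3
Step 4: max=2296303/432000, min=322009/64800, spread=448729/1296000
Step 5: max=20500373/3888000, min=19596623/3888000, spread=1205/5184
Step 6: max=1220022931/233280000, min=1181956681/233280000, spread=10151/62208
Step 7: max=72923463557/13996800000, min=71320019807/13996800000, spread=85517/746496
Step 8: max=4359496079779/839808000000, min=4291955673529/839808000000, spread=720431/8957952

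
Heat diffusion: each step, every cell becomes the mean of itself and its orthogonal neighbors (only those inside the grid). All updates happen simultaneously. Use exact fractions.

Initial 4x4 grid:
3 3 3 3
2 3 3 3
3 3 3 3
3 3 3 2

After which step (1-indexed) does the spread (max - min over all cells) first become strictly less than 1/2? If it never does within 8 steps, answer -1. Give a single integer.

Step 1: max=3, min=8/3, spread=1/3
  -> spread < 1/2 first at step 1
Step 2: max=3, min=49/18, spread=5/18
Step 3: max=143/48, min=3029/1080, spread=377/2160
Step 4: max=7099/2400, min=18397/6480, spread=7703/64800
Step 5: max=635699/216000, min=2777357/972000, spread=166577/1944000
Step 6: max=18986929/6480000, min=83709653/29160000, spread=692611/11664000
Step 7: max=12620399/4320000, min=2516967719/874800000, spread=77326157/1749600000
Step 8: max=16996511897/5832000000, min=125993267041/43740000000, spread=2961144373/87480000000

Answer: 1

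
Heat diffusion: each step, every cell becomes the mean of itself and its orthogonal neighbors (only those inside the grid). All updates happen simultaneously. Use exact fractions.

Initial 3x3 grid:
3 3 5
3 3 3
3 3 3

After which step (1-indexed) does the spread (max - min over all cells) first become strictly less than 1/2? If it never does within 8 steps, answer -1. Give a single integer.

Step 1: max=11/3, min=3, spread=2/3
Step 2: max=32/9, min=3, spread=5/9
Step 3: max=365/108, min=3, spread=41/108
  -> spread < 1/2 first at step 3
Step 4: max=21571/6480, min=551/180, spread=347/1296
Step 5: max=1273337/388800, min=5557/1800, spread=2921/15552
Step 6: max=75812539/23328000, min=673483/216000, spread=24611/186624
Step 7: max=4517762033/1399680000, min=15236741/4860000, spread=207329/2239488
Step 8: max=269972352451/83980800000, min=816401599/259200000, spread=1746635/26873856

Answer: 3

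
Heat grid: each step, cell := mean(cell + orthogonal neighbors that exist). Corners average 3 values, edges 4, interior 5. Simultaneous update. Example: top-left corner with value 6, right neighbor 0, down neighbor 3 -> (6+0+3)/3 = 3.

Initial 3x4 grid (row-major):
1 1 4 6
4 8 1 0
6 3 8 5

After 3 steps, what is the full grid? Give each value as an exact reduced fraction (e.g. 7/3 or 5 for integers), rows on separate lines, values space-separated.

Answer: 267/80 179/50 1481/450 3721/1080
59647/14400 22973/6000 1498/375 12833/3600
9569/2160 16963/3600 15073/3600 4441/1080

Derivation:
After step 1:
  2 7/2 3 10/3
  19/4 17/5 21/5 3
  13/3 25/4 17/4 13/3
After step 2:
  41/12 119/40 421/120 28/9
  869/240 221/50 357/100 223/60
  46/9 547/120 571/120 139/36
After step 3:
  267/80 179/50 1481/450 3721/1080
  59647/14400 22973/6000 1498/375 12833/3600
  9569/2160 16963/3600 15073/3600 4441/1080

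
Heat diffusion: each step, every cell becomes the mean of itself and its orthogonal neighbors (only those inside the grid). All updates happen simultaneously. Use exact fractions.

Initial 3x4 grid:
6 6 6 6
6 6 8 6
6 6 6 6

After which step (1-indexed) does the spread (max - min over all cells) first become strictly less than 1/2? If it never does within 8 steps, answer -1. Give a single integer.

Step 1: max=13/2, min=6, spread=1/2
Step 2: max=323/50, min=6, spread=23/50
  -> spread < 1/2 first at step 2
Step 3: max=15211/2400, min=1213/200, spread=131/480
Step 4: max=136151/21600, min=21991/3600, spread=841/4320
Step 5: max=54382051/8640000, min=4413373/720000, spread=56863/345600
Step 6: max=488094341/77760000, min=39869543/6480000, spread=386393/3110400
Step 7: max=195017723131/31104000000, min=15972358813/2592000000, spread=26795339/248832000
Step 8: max=11681255714129/1866240000000, min=960206149667/155520000000, spread=254051069/2985984000

Answer: 2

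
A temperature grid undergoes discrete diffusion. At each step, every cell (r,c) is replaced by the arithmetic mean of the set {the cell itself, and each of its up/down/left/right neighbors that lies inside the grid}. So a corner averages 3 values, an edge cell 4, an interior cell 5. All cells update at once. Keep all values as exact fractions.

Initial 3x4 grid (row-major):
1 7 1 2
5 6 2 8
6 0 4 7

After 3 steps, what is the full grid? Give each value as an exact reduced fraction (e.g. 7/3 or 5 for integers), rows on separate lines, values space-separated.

After step 1:
  13/3 15/4 3 11/3
  9/2 4 21/5 19/4
  11/3 4 13/4 19/3
After step 2:
  151/36 181/48 877/240 137/36
  33/8 409/100 96/25 379/80
  73/18 179/48 1067/240 43/9
After step 3:
  1741/432 28277/7200 27127/7200 4391/1080
  3293/800 3911/1000 8307/2000 20593/4800
  1715/432 29377/7200 30227/7200 2513/540

Answer: 1741/432 28277/7200 27127/7200 4391/1080
3293/800 3911/1000 8307/2000 20593/4800
1715/432 29377/7200 30227/7200 2513/540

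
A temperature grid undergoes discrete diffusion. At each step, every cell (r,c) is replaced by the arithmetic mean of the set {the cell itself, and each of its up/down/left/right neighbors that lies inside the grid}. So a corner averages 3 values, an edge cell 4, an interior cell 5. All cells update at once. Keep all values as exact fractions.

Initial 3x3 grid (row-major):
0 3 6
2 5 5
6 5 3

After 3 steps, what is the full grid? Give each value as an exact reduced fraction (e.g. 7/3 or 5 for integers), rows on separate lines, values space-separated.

After step 1:
  5/3 7/2 14/3
  13/4 4 19/4
  13/3 19/4 13/3
After step 2:
  101/36 83/24 155/36
  53/16 81/20 71/16
  37/9 209/48 83/18
After step 3:
  1379/432 5263/1440 1757/432
  3427/960 1569/400 4177/960
  106/27 12331/2880 965/216

Answer: 1379/432 5263/1440 1757/432
3427/960 1569/400 4177/960
106/27 12331/2880 965/216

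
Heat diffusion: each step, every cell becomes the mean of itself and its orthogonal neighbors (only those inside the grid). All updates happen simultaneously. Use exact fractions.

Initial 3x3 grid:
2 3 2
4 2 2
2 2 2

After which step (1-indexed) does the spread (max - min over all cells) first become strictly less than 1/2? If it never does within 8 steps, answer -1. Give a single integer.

Answer: 3

Derivation:
Step 1: max=3, min=2, spread=1
Step 2: max=323/120, min=2, spread=83/120
Step 3: max=1877/720, min=1957/900, spread=173/400
  -> spread < 1/2 first at step 3
Step 4: max=107839/43200, min=3961/1800, spread=511/1728
Step 5: max=6413933/2592000, min=54401/24000, spread=4309/20736
Step 6: max=378423751/155520000, min=7411237/3240000, spread=36295/248832
Step 7: max=22547570597/9331200000, min=1799335831/777600000, spread=305773/2985984
Step 8: max=1343058670159/559872000000, min=18094575497/7776000000, spread=2575951/35831808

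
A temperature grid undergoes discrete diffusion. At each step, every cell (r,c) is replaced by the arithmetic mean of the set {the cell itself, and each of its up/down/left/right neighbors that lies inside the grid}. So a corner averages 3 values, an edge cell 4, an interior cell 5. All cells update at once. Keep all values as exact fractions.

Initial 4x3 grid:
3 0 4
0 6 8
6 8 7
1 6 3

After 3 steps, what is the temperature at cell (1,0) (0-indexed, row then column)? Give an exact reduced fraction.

Answer: 307/80

Derivation:
Step 1: cell (1,0) = 15/4
Step 2: cell (1,0) = 129/40
Step 3: cell (1,0) = 307/80
Full grid after step 3:
  2173/720 3643/960 259/60
  307/80 867/200 2497/480
  773/180 6233/1200 7939/1440
  2519/540 7193/1440 12101/2160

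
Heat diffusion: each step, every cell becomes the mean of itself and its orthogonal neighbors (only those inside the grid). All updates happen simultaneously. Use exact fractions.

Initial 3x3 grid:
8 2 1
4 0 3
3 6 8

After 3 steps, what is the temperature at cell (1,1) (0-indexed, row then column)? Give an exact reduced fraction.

Step 1: cell (1,1) = 3
Step 2: cell (1,1) = 67/20
Step 3: cell (1,1) = 4349/1200
Full grid after step 3:
  775/216 9187/2880 437/144
  3629/960 4349/1200 1229/360
  445/108 3859/960 1733/432

Answer: 4349/1200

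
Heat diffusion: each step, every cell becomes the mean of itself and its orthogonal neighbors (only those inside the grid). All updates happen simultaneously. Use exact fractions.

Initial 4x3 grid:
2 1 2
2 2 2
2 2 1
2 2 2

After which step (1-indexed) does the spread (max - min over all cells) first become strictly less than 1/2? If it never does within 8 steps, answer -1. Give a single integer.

Step 1: max=2, min=5/3, spread=1/3
  -> spread < 1/2 first at step 1
Step 2: max=2, min=413/240, spread=67/240
Step 3: max=349/180, min=3733/2160, spread=91/432
Step 4: max=10343/5400, min=226877/129600, spread=4271/25920
Step 5: max=22711/12000, min=13723003/7776000, spread=39749/311040
Step 6: max=4563581/2430000, min=829221977/466560000, spread=1879423/18662400
Step 7: max=1088520041/583200000, min=50029288843/27993600000, spread=3551477/44789760
Step 8: max=5417848787/2916000000, min=3014876923937/1679616000000, spread=846431819/13436928000

Answer: 1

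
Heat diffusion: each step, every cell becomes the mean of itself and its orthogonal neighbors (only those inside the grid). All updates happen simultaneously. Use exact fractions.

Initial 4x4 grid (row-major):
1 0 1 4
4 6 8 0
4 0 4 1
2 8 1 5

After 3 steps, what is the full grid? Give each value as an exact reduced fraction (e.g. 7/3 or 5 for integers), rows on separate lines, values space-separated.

Answer: 2873/1080 20323/7200 20467/7200 1477/540
22843/7200 9341/3000 239/75 20857/7200
23803/7200 10937/3000 479/150 881/288
4037/1080 24643/7200 4999/1440 1607/540

Derivation:
After step 1:
  5/3 2 13/4 5/3
  15/4 18/5 19/5 13/4
  5/2 22/5 14/5 5/2
  14/3 11/4 9/2 7/3
After step 2:
  89/36 631/240 643/240 49/18
  691/240 351/100 167/50 673/240
  919/240 321/100 18/5 653/240
  119/36 979/240 743/240 28/9
After step 3:
  2873/1080 20323/7200 20467/7200 1477/540
  22843/7200 9341/3000 239/75 20857/7200
  23803/7200 10937/3000 479/150 881/288
  4037/1080 24643/7200 4999/1440 1607/540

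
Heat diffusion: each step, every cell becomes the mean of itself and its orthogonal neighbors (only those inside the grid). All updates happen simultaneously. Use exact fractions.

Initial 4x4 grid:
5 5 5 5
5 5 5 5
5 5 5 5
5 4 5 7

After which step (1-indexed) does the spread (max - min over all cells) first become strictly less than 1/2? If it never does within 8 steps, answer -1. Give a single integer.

Step 1: max=17/3, min=14/3, spread=1
Step 2: max=197/36, min=173/36, spread=2/3
Step 3: max=1147/216, min=2617/540, spread=167/360
  -> spread < 1/2 first at step 3
Step 4: max=169709/32400, min=79267/16200, spread=149/432
Step 5: max=5038883/972000, min=2393281/486000, spread=84107/324000
Step 6: max=150167243/29160000, min=36075167/7290000, spread=78221/388800
Step 7: max=896490811/174960000, min=1809532003/364500000, spread=697886239/4374000000
Step 8: max=133983043559/26244000000, min=217667321581/43740000000, spread=4228313263/32805000000

Answer: 3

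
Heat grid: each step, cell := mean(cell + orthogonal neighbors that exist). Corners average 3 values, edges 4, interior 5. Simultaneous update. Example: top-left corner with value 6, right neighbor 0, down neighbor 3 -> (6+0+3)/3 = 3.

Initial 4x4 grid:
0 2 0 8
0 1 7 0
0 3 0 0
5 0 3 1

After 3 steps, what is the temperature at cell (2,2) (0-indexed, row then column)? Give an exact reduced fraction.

Step 1: cell (2,2) = 13/5
Step 2: cell (2,2) = 5/4
Step 3: cell (2,2) = 12317/6000
Full grid after step 3:
  2881/2160 221/144 9809/3600 1429/540
  1553/1440 11707/6000 1469/750 9509/3600
  493/288 22/15 12317/6000 1109/720
  877/540 559/288 2011/1440 3431/2160

Answer: 12317/6000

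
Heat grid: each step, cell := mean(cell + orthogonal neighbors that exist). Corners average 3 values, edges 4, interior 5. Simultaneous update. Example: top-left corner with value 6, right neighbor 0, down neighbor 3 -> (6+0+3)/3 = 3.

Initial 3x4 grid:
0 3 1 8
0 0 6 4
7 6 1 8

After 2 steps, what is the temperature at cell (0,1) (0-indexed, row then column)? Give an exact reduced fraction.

Answer: 19/8

Derivation:
Step 1: cell (0,1) = 1
Step 2: cell (0,1) = 19/8
Full grid after step 2:
  5/4 19/8 367/120 46/9
  121/48 233/100 433/100 527/120
  115/36 193/48 929/240 193/36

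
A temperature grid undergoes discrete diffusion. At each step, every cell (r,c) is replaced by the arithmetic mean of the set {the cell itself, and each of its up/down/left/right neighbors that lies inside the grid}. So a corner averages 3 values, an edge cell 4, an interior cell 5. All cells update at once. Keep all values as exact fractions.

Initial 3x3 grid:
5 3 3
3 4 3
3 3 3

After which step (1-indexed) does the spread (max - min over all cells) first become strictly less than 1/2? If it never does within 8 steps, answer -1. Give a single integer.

Step 1: max=15/4, min=3, spread=3/4
Step 2: max=67/18, min=249/80, spread=439/720
Step 3: max=3791/1080, min=1127/360, spread=41/108
  -> spread < 1/2 first at step 3
Step 4: max=225937/64800, min=69529/21600, spread=347/1296
Step 5: max=13307639/3888000, min=4192463/1296000, spread=2921/15552
Step 6: max=793835233/233280000, min=254357161/77760000, spread=24611/186624
Step 7: max=47287385351/13996800000, min=15330526367/4665600000, spread=207329/2239488
Step 8: max=2827262713297/839808000000, min=924226789849/279936000000, spread=1746635/26873856

Answer: 3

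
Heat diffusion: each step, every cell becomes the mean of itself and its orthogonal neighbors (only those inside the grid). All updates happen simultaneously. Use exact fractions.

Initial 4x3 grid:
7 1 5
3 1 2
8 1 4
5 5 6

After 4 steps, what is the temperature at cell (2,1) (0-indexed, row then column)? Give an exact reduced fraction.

Step 1: cell (2,1) = 19/5
Step 2: cell (2,1) = 343/100
Step 3: cell (2,1) = 3997/1000
Step 4: cell (2,1) = 458101/120000
Full grid after step 4:
  230299/64800 1380271/432000 100937/32400
  395639/108000 315907/90000 685903/216000
  16787/4000 458101/120000 268541/72000
  190021/43200 414983/96000 173171/43200

Answer: 458101/120000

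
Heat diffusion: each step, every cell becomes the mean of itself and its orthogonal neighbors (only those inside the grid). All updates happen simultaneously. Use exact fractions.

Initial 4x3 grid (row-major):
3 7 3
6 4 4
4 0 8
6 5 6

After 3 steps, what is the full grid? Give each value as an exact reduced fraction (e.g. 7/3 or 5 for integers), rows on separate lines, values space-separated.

After step 1:
  16/3 17/4 14/3
  17/4 21/5 19/4
  4 21/5 9/2
  5 17/4 19/3
After step 2:
  83/18 369/80 41/9
  1067/240 433/100 1087/240
  349/80 423/100 1187/240
  53/12 1187/240 181/36
After step 3:
  4921/1080 21731/4800 4931/1080
  31949/7200 8859/2000 33049/7200
  3491/800 27377/6000 33719/7200
  183/40 67033/14400 5371/1080

Answer: 4921/1080 21731/4800 4931/1080
31949/7200 8859/2000 33049/7200
3491/800 27377/6000 33719/7200
183/40 67033/14400 5371/1080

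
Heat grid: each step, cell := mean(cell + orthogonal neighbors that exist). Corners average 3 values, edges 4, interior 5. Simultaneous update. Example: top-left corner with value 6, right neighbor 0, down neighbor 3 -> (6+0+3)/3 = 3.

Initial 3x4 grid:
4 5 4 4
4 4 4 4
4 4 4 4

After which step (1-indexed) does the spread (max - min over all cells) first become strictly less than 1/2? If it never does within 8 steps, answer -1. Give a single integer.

Answer: 1

Derivation:
Step 1: max=13/3, min=4, spread=1/3
  -> spread < 1/2 first at step 1
Step 2: max=511/120, min=4, spread=31/120
Step 3: max=4531/1080, min=4, spread=211/1080
Step 4: max=448897/108000, min=7247/1800, spread=14077/108000
Step 5: max=4028407/972000, min=435683/108000, spread=5363/48600
Step 6: max=120380809/29160000, min=242869/60000, spread=93859/1166400
Step 7: max=7208674481/1749600000, min=394136467/97200000, spread=4568723/69984000
Step 8: max=431684435629/104976000000, min=11845618889/2916000000, spread=8387449/167961600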